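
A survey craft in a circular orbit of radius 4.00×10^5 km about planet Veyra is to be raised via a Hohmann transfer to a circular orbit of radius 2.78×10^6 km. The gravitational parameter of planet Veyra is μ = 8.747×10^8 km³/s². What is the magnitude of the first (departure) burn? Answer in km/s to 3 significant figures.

Δv₁ = 15.1 km/s

The Hohmann ellipse has a_t = (r₁ + r₂)/2 = 1.590×10^6 km.
On the circular orbit at r = 4.000×10^5 km, v_c = √(μ/r) = 46.76 km/s.
Transfer-orbit speed at the same r (vis-viva, a = a_t): v_t = √[μ(2/r − 1/a_t)] = 61.83 km/s.
Δv₁ = |v_t − v_c| = |61.83 − 46.76| = 15.07 km/s.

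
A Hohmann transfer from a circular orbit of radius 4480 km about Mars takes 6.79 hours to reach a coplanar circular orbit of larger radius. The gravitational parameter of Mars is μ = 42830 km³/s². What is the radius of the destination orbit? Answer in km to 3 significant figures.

r₂ = 23000 km

Transfer time t = 6.79 hours = 24444 s, and t = π√(a_t³/μ).
So a_t = (μ t²/π²)^(1/3) = (42830 × (24444)² / π²)^(1/3) = 13738 km.
Since a_t = (r₁ + r₂)/2, r₂ = 2a_t − r₁ = 2×13738 − 4480 = 22996 km.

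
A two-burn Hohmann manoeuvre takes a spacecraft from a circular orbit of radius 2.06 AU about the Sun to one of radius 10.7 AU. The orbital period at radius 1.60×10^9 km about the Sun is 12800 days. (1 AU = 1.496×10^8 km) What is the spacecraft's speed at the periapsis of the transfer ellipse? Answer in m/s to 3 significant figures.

v = 26800 m/s

From Kepler's third law T² = 4π²r³/μ at r = 1.60×10^9 km, T = 12800 days = 12800 × 86400 s = 1.10592×10^9 s: μ = 4π²r³/T² = 1.32212×10^11 km³/s².
In km: r₁ = 2.06 × 1.496×10^8 = 3.08176×10^8 km; r₂ = 10.7 × 1.496×10^8 = 1.60072×10^9 km.
The Hohmann ellipse has a_t = (r₁ + r₂)/2 = 9.54448×10^8 km.
The periapsis of the transfer ellipse is at r = 3.08176×10^8 km.
Applying v² = μ(2/r − 1/a_t): v = 26.82 km/s.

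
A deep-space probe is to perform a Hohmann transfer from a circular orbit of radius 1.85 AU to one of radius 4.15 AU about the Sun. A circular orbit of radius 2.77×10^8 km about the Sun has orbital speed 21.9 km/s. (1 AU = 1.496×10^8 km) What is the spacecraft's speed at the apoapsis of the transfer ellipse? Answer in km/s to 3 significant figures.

v = 11.5 km/s

From the circular-orbit relation v² = μ/r at r = 2.77×10^8 km: μ = v²r = (21.9)² × 2.77×10^8 = 1.32852×10^11 km³/s².
In km: r₁ = 1.85 × 1.496×10^8 = 2.7676×10^8 km; r₂ = 4.15 × 1.496×10^8 = 6.2084×10^8 km.
The Hohmann ellipse has a_t = (r₁ + r₂)/2 = 4.488×10^8 km.
The apoapsis of the transfer ellipse is at r = 6.2084×10^8 km.
Applying v² = μ(2/r − 1/a_t): v = 11.49 km/s.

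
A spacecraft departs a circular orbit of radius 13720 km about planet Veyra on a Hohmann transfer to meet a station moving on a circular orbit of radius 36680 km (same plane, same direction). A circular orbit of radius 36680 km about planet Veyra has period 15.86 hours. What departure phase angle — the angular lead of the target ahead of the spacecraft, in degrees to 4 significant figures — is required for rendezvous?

φ = 77.50°

From Kepler's third law T² = 4π²r³/μ at r = 36680 km, T = 15.86 hours = 15.86 × 3600 s = 57096 s: μ = 4π²r³/T² = 5.97635×10^5 km³/s².
Transfer-ellipse semi-major axis a_t = (r₁ + r₂)/2 = (13720 + 36680)/2 = 25200 km.
The half-period of the transfer ellipse is t = π√(a_t³/μ) = 16260 s.
Target angular speed ω₂ = √(μ/r₂³) = 1.100×10^-4 rad/s.
Angle swept by the target during transfer: ω₂·t = 1.789 rad = 102.5°.
Arrival is 180° from departure on the ellipse, so φ = 180° − 102.5° = 77.50°.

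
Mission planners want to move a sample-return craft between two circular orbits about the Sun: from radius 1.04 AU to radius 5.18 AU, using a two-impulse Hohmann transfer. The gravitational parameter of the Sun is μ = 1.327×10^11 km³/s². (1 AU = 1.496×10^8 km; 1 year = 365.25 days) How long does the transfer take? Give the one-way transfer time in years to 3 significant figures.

t = 2.74 years

In km: r₁ = 1.04 × 1.496×10^8 = 1.55584×10^8 km; r₂ = 5.18 × 1.496×10^8 = 7.74928×10^8 km.
Semi-major axis of the transfer orbit: a_t = (1.55584×10^8 + 7.74928×10^8)/2 = 4.65256×10^8 km.
By Kepler's third law the transfer-orbit period is T = 2π√(a_t³/μ), so t = T/2 = 8.655×10^7 s.
Converting: 8.655×10^7 s ÷ 3.15576×10^7 s/year (365.25 × 86400) = 2.74 years.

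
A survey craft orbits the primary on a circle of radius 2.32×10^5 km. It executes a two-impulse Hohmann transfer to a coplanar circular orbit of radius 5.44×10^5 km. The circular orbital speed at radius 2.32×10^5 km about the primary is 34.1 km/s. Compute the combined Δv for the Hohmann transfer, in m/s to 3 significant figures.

From the circular-orbit relation v² = μ/r at r = 2.32×10^5 km: μ = v²r = (34.1)² × 2.32×10^5 = 2.69772×10^8 km³/s².
The Hohmann ellipse has a_t = (r₁ + r₂)/2 = 3.880×10^5 km.
At r₁ the circular-orbit speed is v₁ = √(μ/r₁) = 34.100 km/s.
Transfer-orbit speed at r₁ (v² = μ(2/r − 1/a)): v_p = √[μ(2/r₁ − 1/a_t)] = 40.377 km/s.
First burn Δv₁ = |v_p − v₁| = 6.277 km/s.
Circular speed at r₂: v₂ = √(μ/r₂) = 22.269 km/s.
Transfer-orbit speed at r₂: v_a = √[μ(2/r₂ − 1/a_t)] = 17.220 km/s.
Second burn Δv₂ = |v₂ − v_a| = 5.049 km/s.
Δv = Δv₁ + Δv₂ = 6.277 + 5.049 = 11.33 km/s.

Δv = 11300 m/s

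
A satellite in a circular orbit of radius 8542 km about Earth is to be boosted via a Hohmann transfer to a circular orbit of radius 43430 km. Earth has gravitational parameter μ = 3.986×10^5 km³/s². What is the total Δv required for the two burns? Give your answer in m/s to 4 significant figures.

Transfer-ellipse semi-major axis a_t = (r₁ + r₂)/2 = (8542 + 43430)/2 = 25986 km.
Circular speed at r₁: v₁ = √(μ/r₁) = √(3.986×10^5/8542) = 6.831 km/s.
On the transfer ellipse at r₁, vis-viva gives v_p = √[μ(2/r₁ − 1/a_t)] = 8.831 km/s.
First burn Δv₁ = |v_p − v₁| = 2.000 km/s.
Circular speed at r₂: v₂ = √(μ/r₂) = 3.030 km/s.
Transfer-orbit speed at r₂: v_a = √[μ(2/r₂ − 1/a_t)] = 1.737 km/s.
Second burn Δv₂ = |v₂ − v_a| = 1.293 km/s.
Δv = Δv₁ + Δv₂ = 2.000 + 1.293 = 3.293 km/s.

Δv = 3293 m/s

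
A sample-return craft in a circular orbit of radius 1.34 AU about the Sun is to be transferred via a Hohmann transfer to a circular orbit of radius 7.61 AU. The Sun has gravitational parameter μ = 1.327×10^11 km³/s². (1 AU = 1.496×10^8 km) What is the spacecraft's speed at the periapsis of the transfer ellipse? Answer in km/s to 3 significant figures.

v = 33.6 km/s

In km: r₁ = 1.34 × 1.496×10^8 = 2.00464×10^8 km; r₂ = 7.61 × 1.496×10^8 = 1.138456×10^9 km.
Semi-major axis of the transfer orbit: a_t = (2.00464×10^8 + 1.138456×10^9)/2 = 6.6946×10^8 km.
At periapsis, r = 2.00464×10^8 km.
From the vis-viva equation, v = √[μ(2/r − 1/a_t)] = 33.55 km/s.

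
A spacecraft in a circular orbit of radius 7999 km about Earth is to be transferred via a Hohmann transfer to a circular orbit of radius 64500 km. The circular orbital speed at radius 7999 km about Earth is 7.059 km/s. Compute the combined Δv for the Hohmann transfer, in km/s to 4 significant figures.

From the circular-orbit relation v² = μ/r at r = 7999 km: μ = v²r = (7.059)² × 7999 = 3.98586×10^5 km³/s².
Transfer-ellipse semi-major axis a_t = (r₁ + r₂)/2 = (7999 + 64500)/2 = 36249.5 km.
At r₁ the circular-orbit speed is v₁ = √(μ/r₁) = 7.059 km/s.
Transfer-orbit speed at r₁ (vis-viva equation): v_p = √[μ(2/r₁ − 1/a_t)] = 9.416 km/s.
First burn Δv₁ = |v_p − v₁| = 2.357 km/s.
Circular speed at r₂: v₂ = √(μ/r₂) = 2.486 km/s.
Transfer-orbit speed at r₂: v_a = √[μ(2/r₂ − 1/a_t)] = 1.168 km/s.
Second burn Δv₂ = |v₂ − v_a| = 1.318 km/s.
Total Δv = Δv₁ + Δv₂ = 3.675 km/s.

Δv = 3.675 km/s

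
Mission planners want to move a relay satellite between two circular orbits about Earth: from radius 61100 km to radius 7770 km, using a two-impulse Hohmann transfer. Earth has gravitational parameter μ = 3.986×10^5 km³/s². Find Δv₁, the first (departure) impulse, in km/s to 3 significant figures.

Semi-major axis of the transfer orbit: a_t = (61100 + 7770)/2 = 34435 km.
Circular speed at r = 61100 km: v_c = √(μ/r) = 2.554 km/s.
Transfer-orbit speed at the same r (vis-viva, a = a_t): v_t = √[μ(2/r − 1/a_t)] = 1.213 km/s.
Δv₁ = |v_t − v_c| = |1.213 − 2.554| = 1.341 km/s.

Δv₁ = 1.34 km/s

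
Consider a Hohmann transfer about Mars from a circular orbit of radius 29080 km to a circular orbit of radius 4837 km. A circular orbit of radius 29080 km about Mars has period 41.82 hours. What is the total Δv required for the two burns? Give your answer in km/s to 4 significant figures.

Δv = 1.486 km/s

From Kepler's third law T² = 4π²r³/μ at r = 29080 km, T = 41.82 hours = 41.82 × 3600 s = 1.50552×10^5 s: μ = 4π²r³/T² = 42832.2 km³/s².
The Hohmann ellipse has a_t = (r₁ + r₂)/2 = 16958.5 km.
At r₁ the circular-orbit speed is v₁ = √(μ/r₁) = 1.21363 km/s.
On the transfer ellipse at r₁, vis-viva equation gives v_a = √[μ(2/r₁ − 1/a_t)] = 0.648160 km/s.
First burn Δv₁ = |v_a − v₁| = 0.56547 km/s.
At r₂, v₂ = √(μ/r₂) = 2.97575 km/s.
Transfer-orbit speed at r₂: v_p = √[μ(2/r₂ − 1/a_t)] = 3.89673 km/s.
Second burn Δv₂ = |v₂ − v_p| = 0.92098 km/s.
Δv = Δv₁ + Δv₂ = 0.56547 + 0.92098 = 1.486 km/s.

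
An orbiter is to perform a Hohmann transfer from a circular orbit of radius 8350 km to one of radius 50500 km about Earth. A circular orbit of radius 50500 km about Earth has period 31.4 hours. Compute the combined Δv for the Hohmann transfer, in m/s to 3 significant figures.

Δv = 3450 m/s

From Kepler's third law T² = 4π²r³/μ at r = 50500 km, T = 31.4 hours = 31.4 × 3600 s = 1.1304×10^5 s: μ = 4π²r³/T² = 3.97896×10^5 km³/s².
Transfer-ellipse semi-major axis a_t = (r₁ + r₂)/2 = (8350 + 50500)/2 = 29425 km.
At r₁ the circular-orbit speed is v₁ = √(μ/r₁) = 6.903 km/s.
Transfer-orbit speed at r₁ (vis-viva): v_p = √[μ(2/r₁ − 1/a_t)] = 9.043 km/s.
First burn Δv₁ = |v_p − v₁| = 2.140 km/s.
Circular speed at r₂: v₂ = √(μ/r₂) = 2.807 km/s.
Transfer-orbit speed at r₂: v_a = √[μ(2/r₂ − 1/a_t)] = 1.495 km/s.
Second burn Δv₂ = |v₂ − v_a| = 1.312 km/s.
Total Δv = Δv₁ + Δv₂ = 3.452 km/s.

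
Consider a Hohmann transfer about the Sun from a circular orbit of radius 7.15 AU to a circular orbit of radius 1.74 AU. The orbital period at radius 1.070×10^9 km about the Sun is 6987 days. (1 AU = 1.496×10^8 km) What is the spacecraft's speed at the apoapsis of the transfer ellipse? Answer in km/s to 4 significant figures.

v = 6.969 km/s

From Kepler's third law T² = 4π²r³/μ at r = 1.070×10^9 km, T = 6987 days = 6987 × 86400 s = 6.036768×10^8 s: μ = 4π²r³/T² = 1.32710×10^11 km³/s².
In km: r₁ = 7.15 × 1.496×10^8 = 1.06964×10^9 km; r₂ = 1.74 × 1.496×10^8 = 2.60304×10^8 km.
The Hohmann ellipse has a_t = (r₁ + r₂)/2 = 6.64972×10^8 km.
At apoapsis, r = 1.06964×10^9 km.
From the vis-viva equation, v = √[μ(2/r − 1/a_t)] = 6.969 km/s.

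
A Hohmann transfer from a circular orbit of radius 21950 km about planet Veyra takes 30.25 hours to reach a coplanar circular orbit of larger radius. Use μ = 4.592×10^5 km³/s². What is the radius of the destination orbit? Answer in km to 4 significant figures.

Transfer time t = 30.25 hours = 1.089×10^5 s, and t = π√(a_t³/μ).
So a_t = (μ t²/π²)^(1/3) = (4.592×10^5 × (1.089×10^5)² / π²)^(1/3) = 82020 km.
Since a_t = (r₁ + r₂)/2, r₂ = 2a_t − r₁ = 2×82020 − 21950 = 1.4209×10^5 km.

r₂ = 1.421×10^5 km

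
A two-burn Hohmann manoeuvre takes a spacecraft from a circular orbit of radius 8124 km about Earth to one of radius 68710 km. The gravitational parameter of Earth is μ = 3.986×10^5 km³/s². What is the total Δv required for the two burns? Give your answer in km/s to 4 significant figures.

Δv = 3.664 km/s

The Hohmann ellipse has a_t = (r₁ + r₂)/2 = 38417 km.
At r₁ the circular-orbit speed is v₁ = √(μ/r₁) = 7.005 km/s.
On the transfer ellipse at r₁, v² = μ(2/r − 1/a) gives v_p = √[μ(2/r₁ − 1/a_t)] = 9.368 km/s.
First burn Δv₁ = |v_p − v₁| = 2.363 km/s.
Circular speed at r₂: v₂ = √(μ/r₂) = 2.409 km/s.
Transfer-orbit speed at r₂: v_a = √[μ(2/r₂ − 1/a_t)] = 1.108 km/s.
Second burn Δv₂ = |v₂ − v_a| = 1.301 km/s.
Total Δv = Δv₁ + Δv₂ = 3.664 km/s.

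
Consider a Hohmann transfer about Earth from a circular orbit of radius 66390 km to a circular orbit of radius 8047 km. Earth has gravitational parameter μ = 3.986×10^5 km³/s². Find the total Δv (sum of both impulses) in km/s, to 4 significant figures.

Δv = 3.673 km/s

Semi-major axis of the transfer orbit: a_t = (66390 + 8047)/2 = 37218.5 km.
Circular speed at r₁: v₁ = √(μ/r₁) = √(3.986×10^5/66390) = 2.450 km/s.
On the transfer ellipse at r₁, vis-viva gives v_a = √[μ(2/r₁ − 1/a_t)] = 1.139 km/s.
First burn Δv₁ = |v_a − v₁| = 1.311 km/s.
Circular speed at r₂: v₂ = √(μ/r₂) = 7.038 km/s.
Transfer-orbit speed at r₂: v_p = √[μ(2/r₂ − 1/a_t)] = 9.400 km/s.
Second burn Δv₂ = |v₂ − v_p| = 2.362 km/s.
Δv = Δv₁ + Δv₂ = 1.311 + 2.362 = 3.673 km/s.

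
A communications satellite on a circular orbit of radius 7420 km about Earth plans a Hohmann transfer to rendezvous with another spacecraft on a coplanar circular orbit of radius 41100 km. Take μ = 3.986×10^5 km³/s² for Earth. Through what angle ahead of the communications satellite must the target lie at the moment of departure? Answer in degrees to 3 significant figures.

Transfer-ellipse semi-major axis a_t = (r₁ + r₂)/2 = (7420 + 41100)/2 = 24260 km.
Transfer time t = π√(a_t³/μ) = 18803 s.
Target angular speed ω₂ = √(μ/r₂³) = 7.5772×10^-5 rad/s.
Angle swept by the target during transfer: ω₂·t = 1.4247 rad = 81.63°.
The communications satellite traverses 180° on the transfer ellipse, so the target must lead by 180° − 81.63° = 98.4°.

φ = 98.4°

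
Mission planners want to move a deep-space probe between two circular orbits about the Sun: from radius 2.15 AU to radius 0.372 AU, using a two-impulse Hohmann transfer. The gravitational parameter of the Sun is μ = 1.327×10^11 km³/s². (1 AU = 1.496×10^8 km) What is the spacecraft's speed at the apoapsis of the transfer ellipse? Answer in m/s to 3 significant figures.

In km: r₁ = 2.15 × 1.496×10^8 = 3.2164×10^8 km; r₂ = 0.372 × 1.496×10^8 = 5.56512×10^7 km.
Semi-major axis of the transfer orbit: a_t = (3.2164×10^8 + 5.56512×10^7)/2 = 1.886456×10^8 km.
At apoapsis, r = 3.2164×10^8 km.
Vis-viva: v = √[μ(2/r − 1/a_t)] = √[1.327×10^11 × (2/3.2164×10^8 − 1/1.886456×10^8)] = 11.03 km/s.

v = 11000 m/s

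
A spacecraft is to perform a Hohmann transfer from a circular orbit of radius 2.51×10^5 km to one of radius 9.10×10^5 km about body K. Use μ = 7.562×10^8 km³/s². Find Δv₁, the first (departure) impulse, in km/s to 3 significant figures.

Δv₁ = 13.8 km/s

The Hohmann ellipse has a_t = (r₁ + r₂)/2 = 5.805×10^5 km.
On the circular orbit at r = 2.510×10^5 km, v_c = √(μ/r) = 54.89 km/s.
Transfer-orbit speed at the same r (vis-viva, a = a_t): v_t = √[μ(2/r − 1/a_t)] = 68.72 km/s.
Δv₁ = |v_t − v_c| = |68.72 − 54.89| = 13.83 km/s.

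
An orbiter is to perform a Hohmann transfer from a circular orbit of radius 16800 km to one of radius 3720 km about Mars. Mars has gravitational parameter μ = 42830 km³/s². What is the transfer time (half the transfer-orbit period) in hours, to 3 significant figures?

The Hohmann ellipse has a_t = (r₁ + r₂)/2 = 10260 km.
Transfer time t = π√(a_t³/μ) = π√((10260)³ / 42830) = 15780 s.
Converting: 15780 s ÷ 3600 s/hour = 4.38 hours.

t = 4.38 hours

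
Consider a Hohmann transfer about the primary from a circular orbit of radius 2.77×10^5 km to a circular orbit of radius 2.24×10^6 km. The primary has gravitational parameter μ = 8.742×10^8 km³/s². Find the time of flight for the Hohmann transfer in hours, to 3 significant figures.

Semi-major axis of the transfer orbit: a_t = (2.770×10^5 + 2.240×10^6)/2 = 1.2585×10^6 km.
By Kepler's third law the transfer-orbit period is T = 2π√(a_t³/μ), so t = T/2 = 1.500×10^5 s.
Converting: 1.500×10^5 s ÷ 3600 s/hour = 41.7 hours.

t = 41.7 hours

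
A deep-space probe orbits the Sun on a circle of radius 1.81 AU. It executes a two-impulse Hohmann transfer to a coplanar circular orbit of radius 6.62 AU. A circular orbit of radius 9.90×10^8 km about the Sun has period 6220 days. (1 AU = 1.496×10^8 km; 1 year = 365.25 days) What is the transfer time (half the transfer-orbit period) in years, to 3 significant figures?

From Kepler's third law T² = 4π²r³/μ at r = 9.90×10^8 km, T = 6220 days = 6220 × 86400 s = 5.37408×10^8 s: μ = 4π²r³/T² = 1.32635×10^11 km³/s².
In km: r₁ = 1.81 × 1.496×10^8 = 2.70776×10^8 km; r₂ = 6.62 × 1.496×10^8 = 9.90352×10^8 km.
Transfer-ellipse semi-major axis a_t = (r₁ + r₂)/2 = (2.70776×10^8 + 9.90352×10^8)/2 = 6.30564×10^8 km.
Half the transfer-orbit period gives t = π√(a_t³/μ) = 1.366×10^8 s.
Converting: 1.366×10^8 s ÷ 3.15576×10^7 s/year (365.25 × 86400) = 4.33 years.

t = 4.33 years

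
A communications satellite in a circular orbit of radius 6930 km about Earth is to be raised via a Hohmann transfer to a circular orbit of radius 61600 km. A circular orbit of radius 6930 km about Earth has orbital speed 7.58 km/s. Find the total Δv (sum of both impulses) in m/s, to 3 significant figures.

Δv = 3980 m/s

From the circular-orbit relation v² = μ/r at r = 6930 km: μ = v²r = (7.58)² × 6930 = 3.98173×10^5 km³/s².
Semi-major axis of the transfer orbit: a_t = (6930 + 61600)/2 = 34265 km.
Circular speed at r₁: v₁ = √(μ/r₁) = √(3.98173×10^5/6930) = 7.5800 km/s.
Transfer-orbit speed at r₁ (vis-viva): v_p = √[μ(2/r₁ − 1/a_t)] = 10.163 km/s.
First burn Δv₁ = |v_p − v₁| = 2.583 km/s.
Circular speed at r₂: v₂ = √(μ/r₂) = 2.542 km/s.
Transfer-orbit speed at r₂: v_a = √[μ(2/r₂ − 1/a_t)] = 1.143 km/s.
Second burn Δv₂ = |v₂ − v_a| = 1.399 km/s.
Total Δv = Δv₁ + Δv₂ = 3.982 km/s.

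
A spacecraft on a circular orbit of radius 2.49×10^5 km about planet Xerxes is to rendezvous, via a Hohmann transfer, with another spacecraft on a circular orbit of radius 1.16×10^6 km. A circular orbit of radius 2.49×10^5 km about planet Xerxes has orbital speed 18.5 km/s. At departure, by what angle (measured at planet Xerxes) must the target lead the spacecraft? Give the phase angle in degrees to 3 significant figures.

φ = 94.8°

From the circular-orbit relation v² = μ/r at r = 2.49×10^5 km: μ = v²r = (18.5)² × 2.49×10^5 = 8.52202×10^7 km³/s².
Transfer-ellipse semi-major axis a_t = (r₁ + r₂)/2 = (2.490×10^5 + 1.160×10^6)/2 = 7.045×10^5 km.
The half-period of the transfer ellipse is t = π√(a_t³/μ) = 2.0123×10^5 s.
Target angular speed ω₂ = √(μ/r₂³) = 7.3890×10^-6 rad/s.
Angle swept by the target during transfer: ω₂·t = 1.4869 rad = 85.19°.
Arrival is 180° from departure on the ellipse, so φ = 180° − 85.19° = 94.8°.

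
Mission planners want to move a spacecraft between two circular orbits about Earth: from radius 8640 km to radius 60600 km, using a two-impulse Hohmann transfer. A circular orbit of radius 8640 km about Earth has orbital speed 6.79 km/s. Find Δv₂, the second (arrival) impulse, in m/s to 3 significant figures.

Δv₂ = 1280 m/s

From the circular-orbit relation v² = μ/r at r = 8640 km: μ = v²r = (6.79)² × 8640 = 3.98339×10^5 km³/s².
The Hohmann ellipse has a_t = (r₁ + r₂)/2 = 34620 km.
On the circular orbit at r = 60600 km, v_c = √(μ/r) = 2.564 km/s.
Transfer-orbit speed at the same r (vis-viva, a = a_t): v_t = √[μ(2/r − 1/a_t)] = 1.281 km/s.
Δv₂ = |v_t − v_c| = |1.281 − 2.564| = 1.283 km/s.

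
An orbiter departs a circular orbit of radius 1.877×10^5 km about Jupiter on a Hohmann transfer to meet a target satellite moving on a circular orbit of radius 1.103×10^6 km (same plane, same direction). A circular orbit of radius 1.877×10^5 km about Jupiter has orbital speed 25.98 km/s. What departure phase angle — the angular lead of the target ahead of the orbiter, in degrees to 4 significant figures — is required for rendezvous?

From the circular-orbit relation v² = μ/r at r = 1.877×10^5 km: μ = v²r = (25.98)² × 1.877×10^5 = 1.26690×10^8 km³/s².
Transfer-ellipse semi-major axis a_t = (r₁ + r₂)/2 = (1.877×10^5 + 1.103×10^6)/2 = 6.4535×10^5 km.
The half-period of the transfer ellipse is t = π√(a_t³/μ) = 1.447×10^5 s.
The target's mean motion on its circular orbit is ω₂ = √(μ/r₂³) = 9.716×10^-6 rad/s.
Angle swept by the target during transfer: ω₂·t = 1.406 rad = 80.56°.
The orbiter traverses 180° on the transfer ellipse, so the target must lead by 180° − 80.56° = 99.44°.

φ = 99.44°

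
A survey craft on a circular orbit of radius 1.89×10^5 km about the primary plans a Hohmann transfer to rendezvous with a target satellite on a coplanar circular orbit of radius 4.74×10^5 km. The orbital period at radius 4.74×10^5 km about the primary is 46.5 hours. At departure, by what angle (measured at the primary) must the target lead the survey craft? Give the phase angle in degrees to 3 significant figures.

From Kepler's third law T² = 4π²r³/μ at r = 4.74×10^5 km, T = 46.5 hours = 46.5 × 3600 s = 1.674×10^5 s: μ = 4π²r³/T² = 1.50032×10^8 km³/s².
Transfer-ellipse semi-major axis a_t = (r₁ + r₂)/2 = (1.890×10^5 + 4.740×10^5)/2 = 3.315×10^5 km.
The half-period of the transfer ellipse is t = π√(a_t³/μ) = 48950 s.
The target's mean motion on its circular orbit is ω₂ = √(μ/r₂³) = 3.753×10^-5 rad/s.
Angle swept by the target during transfer: ω₂·t = 1.837 rad = 105.3°.
The survey craft traverses 180° on the transfer ellipse, so the target must lead by 180° − 105.3° = 74.7°.

φ = 74.7°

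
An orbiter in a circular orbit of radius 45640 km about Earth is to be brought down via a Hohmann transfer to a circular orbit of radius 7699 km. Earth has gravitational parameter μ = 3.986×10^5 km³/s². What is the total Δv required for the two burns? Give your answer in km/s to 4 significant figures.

Semi-major axis of the transfer orbit: a_t = (45640 + 7699)/2 = 26669.5 km.
At r₁ the circular-orbit speed is v₁ = √(μ/r₁) = 2.95526 km/s.
On the transfer ellipse at r₁, vis-viva gives v_a = √[μ(2/r₁ − 1/a_t)] = 1.58784 km/s.
First burn Δv₁ = |v_a − v₁| = 1.3674 km/s.
At r₂, v₂ = √(μ/r₂) = 7.19534 km/s.
Transfer-orbit speed at r₂: v_p = √[μ(2/r₂ − 1/a_t)] = 9.41276 km/s.
Second burn Δv₂ = |v₂ − v_p| = 2.2174 km/s.
Total Δv = Δv₁ + Δv₂ = 3.585 km/s.

Δv = 3.585 km/s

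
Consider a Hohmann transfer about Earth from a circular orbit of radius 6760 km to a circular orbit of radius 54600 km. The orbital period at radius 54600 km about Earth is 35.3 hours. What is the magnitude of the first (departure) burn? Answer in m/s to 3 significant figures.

Δv₁ = 2560 m/s

From Kepler's third law T² = 4π²r³/μ at r = 54600 km, T = 35.3 hours = 35.3 × 3600 s = 1.2708×10^5 s: μ = 4π²r³/T² = 3.97909×10^5 km³/s².
Transfer-ellipse semi-major axis a_t = (r₁ + r₂)/2 = (6760 + 54600)/2 = 30680 km.
Circular speed at r = 6760 km: v_c = √(μ/r) = 7.6722 km/s.
Transfer-orbit speed at the same r (vis-viva, a = a_t): v_t = √[μ(2/r − 1/a_t)] = 10.235 km/s.
Δv₁ = |v_t − v_c| = |10.235 − 7.6722| = 2.563 km/s.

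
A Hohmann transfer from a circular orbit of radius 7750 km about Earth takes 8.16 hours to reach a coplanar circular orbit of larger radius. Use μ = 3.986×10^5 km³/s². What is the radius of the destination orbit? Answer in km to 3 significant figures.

r₂ = 57600 km

Transfer time t = 8.16 hours = 29376 s, and t = π√(a_t³/μ).
So a_t = (μ t²/π²)^(1/3) = (3.986×10^5 × (29376)² / π²)^(1/3) = 32664 km.
Since a_t = (r₁ + r₂)/2, r₂ = 2a_t − r₁ = 2×32664 − 7750 = 57578 km.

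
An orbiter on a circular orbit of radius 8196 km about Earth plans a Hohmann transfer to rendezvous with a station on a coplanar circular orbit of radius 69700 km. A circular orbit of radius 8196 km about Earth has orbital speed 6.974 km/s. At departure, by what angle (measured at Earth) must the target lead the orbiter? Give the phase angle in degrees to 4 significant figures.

From the circular-orbit relation v² = μ/r at r = 8196 km: μ = v²r = (6.974)² × 8196 = 3.98626×10^5 km³/s².
Semi-major axis of the transfer orbit: a_t = (8196 + 69700)/2 = 38948 km.
Transfer time t = π√(a_t³/μ) = 38247 s.
The target's mean motion on its circular orbit is ω₂ = √(μ/r₂³) = 3.4311×10^-5 rad/s.
Angle swept by the target during transfer: ω₂·t = 1.3123 rad = 75.19°.
Arrival is 180° from departure on the ellipse, so φ = 180° − 75.19° = 104.8°.

φ = 104.8°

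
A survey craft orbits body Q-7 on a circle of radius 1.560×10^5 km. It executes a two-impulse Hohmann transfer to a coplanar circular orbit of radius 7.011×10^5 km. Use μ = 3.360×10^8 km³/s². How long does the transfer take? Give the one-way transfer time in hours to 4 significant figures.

Semi-major axis of the transfer orbit: a_t = (1.560×10^5 + 7.011×10^5)/2 = 4.2855×10^5 km.
Half the transfer-orbit period gives t = π√(a_t³/μ) = 48080 s.
Converting: 48080 s ÷ 3600 s/hour = 13.36 hours.

t = 13.36 hours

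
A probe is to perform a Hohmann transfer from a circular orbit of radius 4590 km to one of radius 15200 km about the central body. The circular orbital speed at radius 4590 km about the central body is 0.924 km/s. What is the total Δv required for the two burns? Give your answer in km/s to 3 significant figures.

From the circular-orbit relation v² = μ/r at r = 4590 km: μ = v²r = (0.924)² × 4590 = 3918.83 km³/s².
The Hohmann ellipse has a_t = (r₁ + r₂)/2 = 9895 km.
At r₁ the circular-orbit speed is v₁ = √(μ/r₁) = 0.92400 km/s.
On the transfer ellipse at r₁, v² = μ(2/r − 1/a) gives v_p = √[μ(2/r₁ − 1/a_t)] = 1.1452 km/s.
First burn Δv₁ = |v_p − v₁| = 0.2212 km/s.
At r₂, v₂ = √(μ/r₂) = 0.50776 km/s.
Transfer-orbit speed at r₂: v_a = √[μ(2/r₂ − 1/a_t)] = 0.34582 km/s.
Second burn Δv₂ = |v₂ − v_a| = 0.1619 km/s.
Δv = Δv₁ + Δv₂ = 0.2212 + 0.1619 = 0.3831 km/s.

Δv = 0.383 km/s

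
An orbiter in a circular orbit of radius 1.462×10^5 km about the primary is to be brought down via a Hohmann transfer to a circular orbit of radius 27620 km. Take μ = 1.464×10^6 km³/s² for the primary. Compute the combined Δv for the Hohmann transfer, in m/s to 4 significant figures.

Δv = 3543 m/s

Transfer-ellipse semi-major axis a_t = (r₁ + r₂)/2 = (1.462×10^5 + 27620)/2 = 86910 km.
Circular speed at r₁: v₁ = √(μ/r₁) = √(1.464×10^6/1.462×10^5) = 3.16444 km/s.
Transfer-orbit speed at r₁ (vis-viva equation): v_a = √[μ(2/r₁ − 1/a_t)] = 1.78391 km/s.
First burn Δv₁ = |v_a − v₁| = 1.381 km/s.
Circular speed at r₂: v₂ = √(μ/r₂) = 7.2805 km/s.
Transfer-orbit speed at r₂: v_p = √[μ(2/r₂ − 1/a_t)] = 9.4427 km/s.
Second burn Δv₂ = |v₂ − v_p| = 2.162 km/s.
Δv = Δv₁ + Δv₂ = 1.381 + 2.162 = 3.543 km/s.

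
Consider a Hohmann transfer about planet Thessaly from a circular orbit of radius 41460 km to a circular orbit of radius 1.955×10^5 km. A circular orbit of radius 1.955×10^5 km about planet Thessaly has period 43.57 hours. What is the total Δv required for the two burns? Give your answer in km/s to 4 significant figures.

Δv = 8.038 km/s

From Kepler's third law T² = 4π²r³/μ at r = 1.955×10^5 km, T = 43.57 hours = 43.57 × 3600 s = 1.56852×10^5 s: μ = 4π²r³/T² = 1.19900×10^7 km³/s².
Transfer-ellipse semi-major axis a_t = (r₁ + r₂)/2 = (41460 + 1.955×10^5)/2 = 1.1848×10^5 km.
At r₁ the circular-orbit speed is v₁ = √(μ/r₁) = 17.006 km/s.
On the transfer ellipse at r₁, vis-viva equation gives v_p = √[μ(2/r₁ − 1/a_t)] = 21.845 km/s.
First burn Δv₁ = |v_p − v₁| = 4.839 km/s.
Circular speed at r₂: v₂ = √(μ/r₂) = 7.8313 km/s.
Transfer-orbit speed at r₂: v_a = √[μ(2/r₂ − 1/a_t)] = 4.6326 km/s.
Second burn Δv₂ = |v₂ − v_a| = 3.199 km/s.
Total Δv = Δv₁ + Δv₂ = 8.038 km/s.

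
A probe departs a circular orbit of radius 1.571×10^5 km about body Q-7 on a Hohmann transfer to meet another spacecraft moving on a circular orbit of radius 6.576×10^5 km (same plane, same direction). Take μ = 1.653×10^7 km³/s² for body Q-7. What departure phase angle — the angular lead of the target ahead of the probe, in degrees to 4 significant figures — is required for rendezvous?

φ = 92.24°

Semi-major axis of the transfer orbit: a_t = (1.571×10^5 + 6.576×10^5)/2 = 4.0735×10^5 km.
The half-period of the transfer ellipse is t = π√(a_t³/μ) = 2.00893×10^5 s.
The target's mean motion on its circular orbit is ω₂ = √(μ/r₂³) = 7.62419×10^-6 rad/s.
Angle swept by the target during transfer: ω₂·t = 1.53165 rad = 87.76°.
Arrival is 180° from departure on the ellipse, so φ = 180° − 87.76° = 92.24°.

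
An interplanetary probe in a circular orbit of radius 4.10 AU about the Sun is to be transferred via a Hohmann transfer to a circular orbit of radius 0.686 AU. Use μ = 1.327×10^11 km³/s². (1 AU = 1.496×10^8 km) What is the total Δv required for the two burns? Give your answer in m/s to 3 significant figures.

Δv = 17900 m/s

In km: r₁ = 4.10 × 1.496×10^8 = 6.1336×10^8 km; r₂ = 0.686 × 1.496×10^8 = 1.026256×10^8 km.
Transfer-ellipse semi-major axis a_t = (r₁ + r₂)/2 = (6.1336×10^8 + 1.026256×10^8)/2 = 3.579928×10^8 km.
At r₁ the circular-orbit speed is v₁ = √(μ/r₁) = 14.7088 km/s.
On the transfer ellipse at r₁, vis-viva gives v_a = √[μ(2/r₁ − 1/a_t)] = 7.87532 km/s.
First burn Δv₁ = |v_a − v₁| = 6.833 km/s.
At r₂, v₂ = √(μ/r₂) = 35.96 km/s.
Transfer-orbit speed at r₂: v_p = √[μ(2/r₂ − 1/a_t)] = 47.07 km/s.
Second burn Δv₂ = |v₂ − v_p| = 11.11 km/s.
Δv = Δv₁ + Δv₂ = 6.833 + 11.11 = 17.94 km/s.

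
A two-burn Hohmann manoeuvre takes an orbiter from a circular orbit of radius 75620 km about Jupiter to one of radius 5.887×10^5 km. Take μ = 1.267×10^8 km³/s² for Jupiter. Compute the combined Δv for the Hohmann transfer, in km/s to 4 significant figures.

Semi-major axis of the transfer orbit: a_t = (75620 + 5.887×10^5)/2 = 3.3216×10^5 km.
Circular speed at r₁: v₁ = √(μ/r₁) = √(1.267×10^8/75620) = 40.93 km/s.
On the transfer ellipse at r₁, vis-viva equation gives v_p = √[μ(2/r₁ − 1/a_t)] = 54.49 km/s.
First burn Δv₁ = |v_p − v₁| = 13.56 km/s.
Circular speed at r₂: v₂ = √(μ/r₂) = 14.6704 km/s.
Transfer-orbit speed at r₂: v_a = √[μ(2/r₂ − 1/a_t)] = 6.99981 km/s.
Second burn Δv₂ = |v₂ − v_a| = 7.671 km/s.
Δv = Δv₁ + Δv₂ = 13.56 + 7.671 = 21.23 km/s.

Δv = 21.23 km/s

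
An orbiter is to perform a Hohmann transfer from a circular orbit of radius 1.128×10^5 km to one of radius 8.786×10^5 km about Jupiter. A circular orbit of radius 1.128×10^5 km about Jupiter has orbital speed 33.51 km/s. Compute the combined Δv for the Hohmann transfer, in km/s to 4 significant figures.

From the circular-orbit relation v² = μ/r at r = 1.128×10^5 km: μ = v²r = (33.51)² × 1.128×10^5 = 1.26665×10^8 km³/s².
Transfer-ellipse semi-major axis a_t = (r₁ + r₂)/2 = (1.128×10^5 + 8.786×10^5)/2 = 4.957×10^5 km.
At r₁ the circular-orbit speed is v₁ = √(μ/r₁) = 33.51 km/s.
Transfer-orbit speed at r₁ (vis-viva equation): v_p = √[μ(2/r₁ − 1/a_t)] = 44.61 km/s.
First burn Δv₁ = |v_p − v₁| = 11.10 km/s.
At r₂, v₂ = √(μ/r₂) = 12.007 km/s.
Transfer-orbit speed at r₂: v_a = √[μ(2/r₂ − 1/a_t)] = 5.7277 km/s.
Second burn Δv₂ = |v₂ − v_a| = 6.279 km/s.
Total Δv = Δv₁ + Δv₂ = 17.38 km/s.

Δv = 17.38 km/s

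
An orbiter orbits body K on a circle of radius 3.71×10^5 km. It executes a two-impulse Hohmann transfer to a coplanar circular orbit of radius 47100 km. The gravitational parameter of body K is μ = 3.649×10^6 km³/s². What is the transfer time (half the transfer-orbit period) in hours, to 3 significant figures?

t = 43.7 hours

Semi-major axis of the transfer orbit: a_t = (3.710×10^5 + 47100)/2 = 2.0905×10^5 km.
By Kepler's third law the transfer-orbit period is T = 2π√(a_t³/μ), so t = T/2 = 1.572×10^5 s.
Converting: 1.572×10^5 s ÷ 3600 s/hour = 43.7 hours.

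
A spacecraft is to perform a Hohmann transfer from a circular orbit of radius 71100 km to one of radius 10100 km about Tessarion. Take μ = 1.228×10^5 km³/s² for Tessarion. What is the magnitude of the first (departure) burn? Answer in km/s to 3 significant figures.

Transfer-ellipse semi-major axis a_t = (r₁ + r₂)/2 = (71100 + 10100)/2 = 40600 km.
Circular speed at r = 71100 km: v_c = √(μ/r) = 1.3142 km/s.
Vis-viva on the transfer ellipse at r = 71100 km gives v_t = √[μ(2/r − 1/a_t)] = 0.65548 km/s.
Δv₁ = |v_t − v_c| = |0.65548 − 1.3142| = 0.6587 km/s.

Δv₁ = 0.659 km/s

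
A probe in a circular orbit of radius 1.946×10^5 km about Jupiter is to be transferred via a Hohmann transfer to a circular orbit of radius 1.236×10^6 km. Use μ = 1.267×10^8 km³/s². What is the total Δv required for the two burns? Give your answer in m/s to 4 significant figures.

The Hohmann ellipse has a_t = (r₁ + r₂)/2 = 7.153×10^5 km.
Circular speed at r₁: v₁ = √(μ/r₁) = √(1.267×10^8/1.946×10^5) = 25.516 km/s.
On the transfer ellipse at r₁, vis-viva equation gives v_p = √[μ(2/r₁ − 1/a_t)] = 33.541 km/s.
First burn Δv₁ = |v_p − v₁| = 8.025 km/s.
At r₂, v₂ = √(μ/r₂) = 10.125 km/s.
Transfer-orbit speed at r₂: v_a = √[μ(2/r₂ − 1/a_t)] = 5.2809 km/s.
Second burn Δv₂ = |v₂ − v_a| = 4.844 km/s.
Total Δv = Δv₁ + Δv₂ = 12.87 km/s.

Δv = 12870 m/s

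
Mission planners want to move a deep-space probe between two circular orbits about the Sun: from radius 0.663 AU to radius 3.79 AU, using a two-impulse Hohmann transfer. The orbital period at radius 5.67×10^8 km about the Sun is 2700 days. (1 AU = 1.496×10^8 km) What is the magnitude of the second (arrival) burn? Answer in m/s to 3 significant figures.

From Kepler's third law T² = 4π²r³/μ at r = 5.67×10^8 km, T = 2700 days = 2700 × 86400 s = 2.3328×10^8 s: μ = 4π²r³/T² = 1.32237×10^11 km³/s².
In km: r₁ = 0.663 × 1.496×10^8 = 9.91848×10^7 km; r₂ = 3.79 × 1.496×10^8 = 5.66984×10^8 km.
Semi-major axis of the transfer orbit: a_t = (9.91848×10^7 + 5.66984×10^8)/2 = 3.330844×10^8 km.
On the circular orbit at r = 5.66984×10^8 km, v_c = √(μ/r) = 15.272 km/s.
Vis-viva on the transfer ellipse at r = 5.66984×10^8 km gives v_t = √[μ(2/r − 1/a_t)] = 8.3337 km/s.
Δv₂ = |v_t − v_c| = |8.3337 − 15.272| = 6.938 km/s.

Δv₂ = 6940 m/s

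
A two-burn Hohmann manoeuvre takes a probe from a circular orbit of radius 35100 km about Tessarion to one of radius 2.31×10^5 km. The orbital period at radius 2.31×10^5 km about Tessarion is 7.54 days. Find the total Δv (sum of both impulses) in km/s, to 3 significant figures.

Δv = 2.90 km/s

From Kepler's third law T² = 4π²r³/μ at r = 2.31×10^5 km, T = 7.54 days = 7.54 × 86400 s = 6.51456×10^5 s: μ = 4π²r³/T² = 1.14664×10^6 km³/s².
Transfer-ellipse semi-major axis a_t = (r₁ + r₂)/2 = (35100 + 2.310×10^5)/2 = 1.3305×10^5 km.
Circular speed at r₁: v₁ = √(μ/r₁) = √(1.14664×10^6/35100) = 5.7156 km/s.
On the transfer ellipse at r₁, vis-viva gives v_p = √[μ(2/r₁ − 1/a_t)] = 7.5311 km/s.
First burn Δv₁ = |v_p − v₁| = 1.8155 km/s.
At r₂, v₂ = √(μ/r₂) = 2.22796 km/s.
Transfer-orbit speed at r₂: v_a = √[μ(2/r₂ − 1/a_t)] = 1.14433 km/s.
Second burn Δv₂ = |v₂ − v_a| = 1.0836 km/s.
Δv = Δv₁ + Δv₂ = 1.8155 + 1.0836 = 2.899 km/s.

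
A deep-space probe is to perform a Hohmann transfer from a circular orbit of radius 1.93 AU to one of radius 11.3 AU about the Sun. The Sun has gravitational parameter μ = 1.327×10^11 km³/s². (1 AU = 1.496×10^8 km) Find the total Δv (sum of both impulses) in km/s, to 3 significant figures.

In km: r₁ = 1.93 × 1.496×10^8 = 2.88728×10^8 km; r₂ = 11.3 × 1.496×10^8 = 1.69048×10^9 km.
Semi-major axis of the transfer orbit: a_t = (2.88728×10^8 + 1.69048×10^9)/2 = 9.89604×10^8 km.
Circular speed at r₁: v₁ = √(μ/r₁) = √(1.327×10^11/2.88728×10^8) = 21.4383 km/s.
Transfer-orbit speed at r₁ (vis-viva): v_p = √[μ(2/r₁ − 1/a_t)] = 28.0198 km/s.
First burn Δv₁ = |v_p − v₁| = 6.5815 km/s.
At r₂, v₂ = √(μ/r₂) = 8.8599 km/s.
Transfer-orbit speed at r₂: v_a = √[μ(2/r₂ − 1/a_t)] = 4.7857 km/s.
Second burn Δv₂ = |v₂ − v_a| = 4.0742 km/s.
Total Δv = Δv₁ + Δv₂ = 10.66 km/s.

Δv = 10.7 km/s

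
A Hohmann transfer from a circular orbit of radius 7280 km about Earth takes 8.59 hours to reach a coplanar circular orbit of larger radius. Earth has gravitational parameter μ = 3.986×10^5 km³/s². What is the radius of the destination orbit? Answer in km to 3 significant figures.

r₂ = 60300 km

Transfer time t = 8.59 hours = 30924 s, and t = π√(a_t³/μ).
So a_t = (μ t²/π²)^(1/3) = (3.986×10^5 × (30924)² / π²)^(1/3) = 33802 km.
Since a_t = (r₁ + r₂)/2, r₂ = 2a_t − r₁ = 2×33802 − 7280 = 60324 km.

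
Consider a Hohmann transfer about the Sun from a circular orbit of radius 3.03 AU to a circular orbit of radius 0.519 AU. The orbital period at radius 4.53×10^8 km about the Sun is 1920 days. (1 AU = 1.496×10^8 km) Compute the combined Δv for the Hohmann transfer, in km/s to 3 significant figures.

Δv = 20.6 km/s

From Kepler's third law T² = 4π²r³/μ at r = 4.53×10^8 km, T = 1920 days = 1920 × 86400 s = 1.65888×10^8 s: μ = 4π²r³/T² = 1.33360×10^11 km³/s².
In km: r₁ = 3.03 × 1.496×10^8 = 4.53288×10^8 km; r₂ = 0.519 × 1.496×10^8 = 7.76424×10^7 km.
Semi-major axis of the transfer orbit: a_t = (4.53288×10^8 + 7.76424×10^7)/2 = 2.654652×10^8 km.
At r₁ the circular-orbit speed is v₁ = √(μ/r₁) = 17.152 km/s.
On the transfer ellipse at r₁, vis-viva gives v_a = √[μ(2/r₁ − 1/a_t)] = 9.2762 km/s.
First burn Δv₁ = |v_a − v₁| = 7.876 km/s.
Circular speed at r₂: v₂ = √(μ/r₂) = 41.444 km/s.
Transfer-orbit speed at r₂: v_p = √[μ(2/r₂ − 1/a_t)] = 54.156 km/s.
Second burn Δv₂ = |v₂ − v_p| = 12.71 km/s.
Δv = Δv₁ + Δv₂ = 7.876 + 12.71 = 20.59 km/s.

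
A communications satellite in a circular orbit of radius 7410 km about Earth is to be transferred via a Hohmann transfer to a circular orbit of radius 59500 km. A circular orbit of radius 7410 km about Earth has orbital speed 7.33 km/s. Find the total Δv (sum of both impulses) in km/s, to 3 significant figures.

From the circular-orbit relation v² = μ/r at r = 7410 km: μ = v²r = (7.33)² × 7410 = 3.98131×10^5 km³/s².
Semi-major axis of the transfer orbit: a_t = (7410 + 59500)/2 = 33455 km.
Circular speed at r₁: v₁ = √(μ/r₁) = √(3.98131×10^5/7410) = 7.3300 km/s.
Transfer-orbit speed at r₁ (v² = μ(2/r − 1/a)): v_p = √[μ(2/r₁ − 1/a_t)] = 9.7753 km/s.
First burn Δv₁ = |v_p − v₁| = 2.4453 km/s.
Circular speed at r₂: v₂ = √(μ/r₂) = 2.5868 km/s.
Transfer-orbit speed at r₂: v_a = √[μ(2/r₂ − 1/a_t)] = 1.2174 km/s.
Second burn Δv₂ = |v₂ − v_a| = 1.3694 km/s.
Total Δv = Δv₁ + Δv₂ = 3.815 km/s.

Δv = 3.81 km/s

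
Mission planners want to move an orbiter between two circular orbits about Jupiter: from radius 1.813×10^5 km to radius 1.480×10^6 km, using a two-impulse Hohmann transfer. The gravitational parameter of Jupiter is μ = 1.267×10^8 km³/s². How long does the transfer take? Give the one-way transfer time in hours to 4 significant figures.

t = 58.69 hours

The Hohmann ellipse has a_t = (r₁ + r₂)/2 = 8.3065×10^5 km.
By Kepler's third law the transfer-orbit period is T = 2π√(a_t³/μ), so t = T/2 = 2.113×10^5 s.
Converting: 2.113×10^5 s ÷ 3600 s/hour = 58.69 hours.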